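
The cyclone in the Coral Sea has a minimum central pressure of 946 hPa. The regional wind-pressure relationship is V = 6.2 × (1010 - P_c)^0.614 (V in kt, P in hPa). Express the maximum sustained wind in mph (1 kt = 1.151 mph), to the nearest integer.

92 mph

ΔP = 1010 − 946 = 64 hPa.
V ≈ 6.2 × 64^0.614 = 6.2 × 12.853 ≈ 79.687 kt.
79.687 × 1.151 ≈ 91.72 mph → 92 mph.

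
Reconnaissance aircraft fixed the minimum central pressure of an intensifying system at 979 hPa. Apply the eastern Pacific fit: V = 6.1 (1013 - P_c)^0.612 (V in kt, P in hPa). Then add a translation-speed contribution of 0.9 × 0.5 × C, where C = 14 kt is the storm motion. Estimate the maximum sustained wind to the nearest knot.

59 kt

ΔP = 1013 − 979 = 34 hPa.
34^0.612 ≈ 8.655.
V ≈ 6.1 × 8.655 ≈ 52.8 kt.
Translation term: 0.9 × 0.5 × 14 = 6.3 kt.
Corrected V ≈ 59.1 kt → 59 kt.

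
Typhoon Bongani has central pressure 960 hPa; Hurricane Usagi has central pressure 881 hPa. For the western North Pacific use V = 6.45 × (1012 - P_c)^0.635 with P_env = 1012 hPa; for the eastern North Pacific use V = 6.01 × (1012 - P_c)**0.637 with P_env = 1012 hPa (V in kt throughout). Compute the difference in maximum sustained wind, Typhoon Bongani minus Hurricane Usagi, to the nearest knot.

Typhoon Bongani: ΔP = 52; V ≈ 6.45 × 52^0.635 ≈ 79.29 kt.
Hurricane Usagi: ΔP = 131; V ≈ 6.01 × 131^0.637 ≈ 134.15 kt.
Difference ≈ 79.29 − 134.15 = -54.86 → -55 kt.

-55 kt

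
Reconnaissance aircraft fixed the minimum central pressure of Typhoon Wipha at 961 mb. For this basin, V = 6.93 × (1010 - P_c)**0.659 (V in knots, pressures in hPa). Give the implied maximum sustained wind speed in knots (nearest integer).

90 kt

ΔP = 1010 − 961 = 49 mb.
49^0.659 ≈ 12.997.
V ≈ 6.93 × 12.997 ≈ 90.1 kt.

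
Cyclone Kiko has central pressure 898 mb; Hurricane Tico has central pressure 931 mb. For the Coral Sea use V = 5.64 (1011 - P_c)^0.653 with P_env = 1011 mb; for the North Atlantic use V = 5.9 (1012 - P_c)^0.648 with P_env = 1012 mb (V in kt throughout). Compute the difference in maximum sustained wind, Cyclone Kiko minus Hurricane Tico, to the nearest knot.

22 kt

Cyclone Kiko: ΔP = 113; V ≈ 5.64 × 113^0.653 ≈ 123.58 kt.
Hurricane Tico: ΔP = 81; V ≈ 5.9 × 81^0.648 ≈ 101.75 kt.
Difference ≈ 123.58 − 101.75 = 21.83 → 22 kt.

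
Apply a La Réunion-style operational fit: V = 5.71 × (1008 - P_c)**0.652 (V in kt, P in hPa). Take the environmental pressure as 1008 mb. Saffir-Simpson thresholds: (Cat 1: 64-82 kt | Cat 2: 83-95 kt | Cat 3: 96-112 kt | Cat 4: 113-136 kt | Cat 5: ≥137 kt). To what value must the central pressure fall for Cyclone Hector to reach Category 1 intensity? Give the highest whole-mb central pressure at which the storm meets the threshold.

967 mb

Category 1 begins at V = 64 kt.
Required ΔP = (64/5.71)^(1/0.652) = 11.208^1.534 ≈ 40.71 mb.
P_c ≤ 1008 − 40.71 = 967.29, so the highest integer P_c is 967 mb.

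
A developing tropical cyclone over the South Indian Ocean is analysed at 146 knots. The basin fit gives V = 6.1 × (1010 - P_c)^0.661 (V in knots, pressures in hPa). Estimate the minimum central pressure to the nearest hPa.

888 hPa

ΔP = (V / 6.1)^(1/0.661) = (146/6.1)^1.513.
146/6.1 = 23.934; 23.934^1.513 ≈ 121.97 hPa.
P_c = 1010 − 121.97 = 888.03 ≈ 888 hPa.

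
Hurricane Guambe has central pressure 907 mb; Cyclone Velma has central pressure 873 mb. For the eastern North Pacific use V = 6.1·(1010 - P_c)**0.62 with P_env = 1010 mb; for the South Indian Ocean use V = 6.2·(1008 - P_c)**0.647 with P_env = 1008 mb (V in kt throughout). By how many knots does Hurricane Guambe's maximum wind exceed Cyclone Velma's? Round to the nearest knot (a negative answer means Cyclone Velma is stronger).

Hurricane Guambe: ΔP = 103; V ≈ 6.1 × 103^0.62 ≈ 107.97 kt.
Cyclone Velma: ΔP = 135; V ≈ 6.2 × 135^0.647 ≈ 148.16 kt.
Difference ≈ 107.97 − 148.16 = -40.19 → -40 kt.

-40 kt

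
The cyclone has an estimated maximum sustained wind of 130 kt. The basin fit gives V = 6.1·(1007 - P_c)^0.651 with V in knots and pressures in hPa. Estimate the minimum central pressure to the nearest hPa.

897 hPa

ΔP = (V / 6.1)^(1/0.651) = (130/6.1)^1.536.
130/6.1 = 21.311; 21.311^1.536 ≈ 109.87 hPa.
P_c = 1007 − 109.87 = 897.13 ≈ 897 hPa.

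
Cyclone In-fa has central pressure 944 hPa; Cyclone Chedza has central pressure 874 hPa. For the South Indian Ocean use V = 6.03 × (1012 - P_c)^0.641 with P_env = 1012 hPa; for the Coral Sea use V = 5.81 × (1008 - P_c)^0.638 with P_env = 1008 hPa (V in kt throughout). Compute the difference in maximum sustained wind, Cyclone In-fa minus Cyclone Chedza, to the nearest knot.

-42 kt

Cyclone In-fa: ΔP = 68; V ≈ 6.03 × 68^0.641 ≈ 90.15 kt.
Cyclone Chedza: ΔP = 134; V ≈ 5.81 × 134^0.638 ≈ 132.21 kt.
Difference ≈ 90.15 − 132.21 = -42.06 → -42 kt.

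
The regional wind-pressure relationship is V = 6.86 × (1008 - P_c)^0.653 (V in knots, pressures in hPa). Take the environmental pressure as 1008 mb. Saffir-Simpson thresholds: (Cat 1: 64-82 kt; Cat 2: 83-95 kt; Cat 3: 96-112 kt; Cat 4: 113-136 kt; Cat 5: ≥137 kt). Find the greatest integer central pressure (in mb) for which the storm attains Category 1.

Category 1 begins at V = 64 kt.
Required ΔP = (64/6.86)^(1/0.653) = 9.329^1.531 ≈ 30.57 mb.
P_c ≤ 1008 − 30.57 = 977.43, so the highest integer P_c is 977 mb.

977 mb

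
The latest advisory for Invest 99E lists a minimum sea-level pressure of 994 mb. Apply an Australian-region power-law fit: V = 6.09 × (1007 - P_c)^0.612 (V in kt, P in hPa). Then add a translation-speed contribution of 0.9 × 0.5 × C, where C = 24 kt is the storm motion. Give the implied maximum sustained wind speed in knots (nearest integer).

40 kt

ΔP = 1007 − 994 = 13 mb.
13^0.612 ≈ 4.805.
V ≈ 6.09 × 4.805 ≈ 29.3 kt.
Translation term: 0.9 × 0.5 × 24 = 10.8 kt.
Corrected V ≈ 40.1 kt → 40 kt.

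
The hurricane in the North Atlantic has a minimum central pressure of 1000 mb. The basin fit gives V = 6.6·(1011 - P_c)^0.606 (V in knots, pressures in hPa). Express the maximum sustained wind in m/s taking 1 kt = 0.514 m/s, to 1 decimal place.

14.5 m/s

ΔP = 1011 − 1000 = 11 mb.
V ≈ 6.6 × 11^0.606 = 6.6 × 4.276 ≈ 28.225 kt.
28.225 × 0.514 ≈ 14.51 m/s → 14.5 m/s.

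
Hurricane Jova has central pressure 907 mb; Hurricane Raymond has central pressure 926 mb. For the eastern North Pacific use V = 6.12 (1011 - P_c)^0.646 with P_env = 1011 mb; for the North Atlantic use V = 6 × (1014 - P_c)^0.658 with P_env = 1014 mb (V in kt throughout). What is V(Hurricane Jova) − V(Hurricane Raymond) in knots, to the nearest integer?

Hurricane Jova: ΔP = 104; V ≈ 6.12 × 104^0.646 ≈ 122.96 kt.
Hurricane Raymond: ΔP = 88; V ≈ 6 × 88^0.658 ≈ 114.19 kt.
Difference ≈ 122.96 − 114.19 = 8.77 → 9 kt.

9 kt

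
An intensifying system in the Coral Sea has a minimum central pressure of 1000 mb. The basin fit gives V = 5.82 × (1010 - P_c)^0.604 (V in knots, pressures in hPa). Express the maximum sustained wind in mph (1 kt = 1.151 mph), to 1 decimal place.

26.9 mph

ΔP = 1010 − 1000 = 10 mb.
V ≈ 5.82 × 10^0.604 = 5.82 × 4.018 ≈ 23.384 kt.
23.384 × 1.151 ≈ 26.92 mph → 26.9 mph.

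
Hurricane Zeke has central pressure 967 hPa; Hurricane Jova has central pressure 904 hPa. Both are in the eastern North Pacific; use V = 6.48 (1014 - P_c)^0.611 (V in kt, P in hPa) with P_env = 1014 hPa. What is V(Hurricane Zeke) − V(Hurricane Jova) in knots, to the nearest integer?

Hurricane Zeke: ΔP = 47; V ≈ 6.48 × 47^0.611 ≈ 68.11 kt.
Hurricane Jova: ΔP = 110; V ≈ 6.48 × 110^0.611 ≈ 114.52 kt.
Difference ≈ 68.11 − 114.52 = -46.41 → -46 kt.

-46 kt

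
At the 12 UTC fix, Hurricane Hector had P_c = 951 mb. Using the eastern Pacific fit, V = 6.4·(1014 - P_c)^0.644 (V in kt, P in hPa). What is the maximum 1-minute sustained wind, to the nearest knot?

ΔP = 1014 − 951 = 63 mb.
63^0.644 ≈ 14.414.
V ≈ 6.4 × 14.414 ≈ 92.2 kt.

92 kt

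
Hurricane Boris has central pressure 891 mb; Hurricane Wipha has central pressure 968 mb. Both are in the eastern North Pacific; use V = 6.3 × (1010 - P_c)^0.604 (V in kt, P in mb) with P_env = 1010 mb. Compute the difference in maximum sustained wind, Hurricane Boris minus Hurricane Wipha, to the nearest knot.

53 kt

Hurricane Boris: ΔP = 119; V ≈ 6.3 × 119^0.604 ≈ 112.97 kt.
Hurricane Wipha: ΔP = 42; V ≈ 6.3 × 42^0.604 ≈ 60.23 kt.
Difference ≈ 112.97 − 60.23 = 52.74 → 53 kt.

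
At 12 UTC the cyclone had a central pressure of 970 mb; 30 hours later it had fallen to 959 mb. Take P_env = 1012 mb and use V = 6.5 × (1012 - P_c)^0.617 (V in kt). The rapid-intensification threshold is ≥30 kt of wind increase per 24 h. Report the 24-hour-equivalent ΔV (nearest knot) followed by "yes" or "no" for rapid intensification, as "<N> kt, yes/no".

8 kt, no

V₁: ΔP = 42, V ≈ 6.5 × 42^0.617 ≈ 65.23 kt.
V₂: ΔP = 53, V ≈ 6.5 × 53^0.617 ≈ 75.30 kt.
ΔV over 30 h = 10.07 kt → 24 h equivalent = 10.07 × 24/30 ≈ 8.06 kt.
8 kt < 30 kt ⇒ not rapid intensification.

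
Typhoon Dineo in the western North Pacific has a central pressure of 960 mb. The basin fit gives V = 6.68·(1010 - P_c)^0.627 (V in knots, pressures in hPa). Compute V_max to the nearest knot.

78 kt

ΔP = 1010 − 960 = 50 mb.
50^0.627 ≈ 11.621.
V ≈ 6.68 × 11.621 ≈ 77.6 kt.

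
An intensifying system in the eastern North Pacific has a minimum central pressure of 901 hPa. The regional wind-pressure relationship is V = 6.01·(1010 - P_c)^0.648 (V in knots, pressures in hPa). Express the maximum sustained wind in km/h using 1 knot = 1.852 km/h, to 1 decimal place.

ΔP = 1010 − 901 = 109 hPa.
V ≈ 6.01 × 109^0.648 = 6.01 × 20.905 ≈ 125.640 kt.
125.640 × 1.852 ≈ 232.68 km/h → 232.7 km/h.

232.7 km/h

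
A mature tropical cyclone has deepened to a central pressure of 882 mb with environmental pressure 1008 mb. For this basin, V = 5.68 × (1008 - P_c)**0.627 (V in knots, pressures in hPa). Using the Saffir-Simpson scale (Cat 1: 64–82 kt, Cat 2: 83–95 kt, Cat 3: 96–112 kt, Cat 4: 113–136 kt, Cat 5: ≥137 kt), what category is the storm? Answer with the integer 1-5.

ΔP = 1008 − 882 = 126 mb.
V ≈ 5.68 × 126^0.627 = 5.68 × 20.75 ≈ 118 kt.
118 kt falls in the Category 4 band.

4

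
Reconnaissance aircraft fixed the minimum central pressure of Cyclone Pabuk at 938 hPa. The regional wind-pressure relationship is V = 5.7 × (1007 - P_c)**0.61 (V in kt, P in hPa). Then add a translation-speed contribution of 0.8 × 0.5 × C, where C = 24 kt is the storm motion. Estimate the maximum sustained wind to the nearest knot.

ΔP = 1007 − 938 = 69 hPa.
69^0.61 ≈ 13.234.
V ≈ 5.7 × 13.234 ≈ 75.4 kt.
Translation term: 0.8 × 0.5 × 24 = 9.6 kt.
Corrected V ≈ 85 kt → 85 kt.

85 kt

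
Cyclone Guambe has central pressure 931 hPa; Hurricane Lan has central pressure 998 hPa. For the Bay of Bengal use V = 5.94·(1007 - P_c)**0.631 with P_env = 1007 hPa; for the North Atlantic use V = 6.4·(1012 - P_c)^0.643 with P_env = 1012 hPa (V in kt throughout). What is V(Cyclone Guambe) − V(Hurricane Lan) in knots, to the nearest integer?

Cyclone Guambe: ΔP = 76; V ≈ 5.94 × 76^0.631 ≈ 91.32 kt.
Hurricane Lan: ΔP = 14; V ≈ 6.4 × 14^0.643 ≈ 34.93 kt.
Difference ≈ 91.32 − 34.93 = 56.39 → 56 kt.

56 kt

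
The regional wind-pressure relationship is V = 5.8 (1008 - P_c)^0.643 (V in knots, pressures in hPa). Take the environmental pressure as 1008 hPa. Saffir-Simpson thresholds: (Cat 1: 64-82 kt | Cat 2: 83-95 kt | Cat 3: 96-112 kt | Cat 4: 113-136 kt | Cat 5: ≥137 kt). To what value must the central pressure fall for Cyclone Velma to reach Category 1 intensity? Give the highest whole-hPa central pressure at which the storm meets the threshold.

966 hPa

Category 1 begins at V = 64 kt.
Required ΔP = (64/5.8)^(1/0.643) = 11.034^1.555 ≈ 41.85 hPa.
P_c ≤ 1008 − 41.85 = 966.15, so the highest integer P_c is 966 hPa.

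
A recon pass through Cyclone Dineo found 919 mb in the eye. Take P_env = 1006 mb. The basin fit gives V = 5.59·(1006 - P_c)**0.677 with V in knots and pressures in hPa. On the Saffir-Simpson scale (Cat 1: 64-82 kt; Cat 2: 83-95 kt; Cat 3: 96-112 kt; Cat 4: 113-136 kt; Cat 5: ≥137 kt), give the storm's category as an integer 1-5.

ΔP = 1006 − 919 = 87 mb.
V ≈ 5.59 × 87^0.677 = 5.59 × 20.56 ≈ 115 kt.
115 kt falls in the Category 4 band.

4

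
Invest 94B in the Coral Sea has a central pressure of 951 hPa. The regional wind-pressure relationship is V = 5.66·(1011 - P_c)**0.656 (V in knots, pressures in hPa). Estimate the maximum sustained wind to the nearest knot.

ΔP = 1011 − 951 = 60 hPa.
60^0.656 ≈ 14.671.
V ≈ 5.66 × 14.671 ≈ 83.0 kt.

83 kt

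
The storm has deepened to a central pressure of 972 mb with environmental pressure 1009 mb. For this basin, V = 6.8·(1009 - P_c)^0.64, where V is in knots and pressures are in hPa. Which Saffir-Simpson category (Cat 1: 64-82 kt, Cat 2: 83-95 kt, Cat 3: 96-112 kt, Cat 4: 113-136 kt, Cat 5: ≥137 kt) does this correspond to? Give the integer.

1

ΔP = 1009 − 972 = 37 mb.
V ≈ 6.8 × 37^0.64 = 6.8 × 10.08 ≈ 69 kt.
69 kt falls in the Category 1 band.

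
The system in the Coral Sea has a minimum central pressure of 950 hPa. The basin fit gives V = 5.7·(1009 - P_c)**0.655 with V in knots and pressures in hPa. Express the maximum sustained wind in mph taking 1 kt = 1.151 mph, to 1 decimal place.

ΔP = 1009 − 950 = 59 hPa.
V ≈ 5.7 × 59^0.655 = 5.7 × 14.451 ≈ 82.373 kt.
82.373 × 1.151 ≈ 94.81 mph → 94.8 mph.

94.8 mph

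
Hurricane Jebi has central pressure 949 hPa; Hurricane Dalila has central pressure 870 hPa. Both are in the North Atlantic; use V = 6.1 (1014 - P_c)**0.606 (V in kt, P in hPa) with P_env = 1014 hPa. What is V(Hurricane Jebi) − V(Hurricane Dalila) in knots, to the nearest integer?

Hurricane Jebi: ΔP = 65; V ≈ 6.1 × 65^0.606 ≈ 76.55 kt.
Hurricane Dalila: ΔP = 144; V ≈ 6.1 × 144^0.606 ≈ 123.96 kt.
Difference ≈ 76.55 − 123.96 = -47.41 → -47 kt.

-47 kt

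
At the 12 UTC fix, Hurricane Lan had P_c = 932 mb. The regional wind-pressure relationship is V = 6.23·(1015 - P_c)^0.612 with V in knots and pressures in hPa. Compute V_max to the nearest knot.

ΔP = 1015 − 932 = 83 mb.
83^0.612 ≈ 14.944.
V ≈ 6.23 × 14.944 ≈ 93.1 kt.

93 kt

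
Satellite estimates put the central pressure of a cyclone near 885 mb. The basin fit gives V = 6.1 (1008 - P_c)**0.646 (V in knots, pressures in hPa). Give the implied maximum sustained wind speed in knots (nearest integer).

ΔP = 1008 − 885 = 123 mb.
123^0.646 ≈ 22.391.
V ≈ 6.1 × 22.391 ≈ 136.6 kt.

137 kt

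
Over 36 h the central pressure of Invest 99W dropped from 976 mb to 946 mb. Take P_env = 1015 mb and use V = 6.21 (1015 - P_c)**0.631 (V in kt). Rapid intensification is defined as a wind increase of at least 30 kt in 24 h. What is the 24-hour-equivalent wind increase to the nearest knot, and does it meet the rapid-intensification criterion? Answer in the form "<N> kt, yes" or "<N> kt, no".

18 kt, no

V₁: ΔP = 39, V ≈ 6.21 × 39^0.631 ≈ 62.67 kt.
V₂: ΔP = 69, V ≈ 6.21 × 69^0.631 ≈ 89.83 kt.
ΔV over 36 h = 27.16 kt → 24 h equivalent = 27.16 × 24/36 ≈ 18.11 kt.
18 kt < 30 kt ⇒ not rapid intensification.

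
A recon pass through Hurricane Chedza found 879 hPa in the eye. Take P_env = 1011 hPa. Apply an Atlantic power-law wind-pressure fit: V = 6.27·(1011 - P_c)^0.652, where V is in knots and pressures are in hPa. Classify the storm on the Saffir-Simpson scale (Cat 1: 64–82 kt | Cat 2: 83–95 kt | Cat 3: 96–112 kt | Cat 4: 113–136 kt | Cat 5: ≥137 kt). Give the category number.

5

ΔP = 1011 − 879 = 132 hPa.
V ≈ 6.27 × 132^0.652 = 6.27 × 24.13 ≈ 151 kt.
151 kt falls in the Category 5 band.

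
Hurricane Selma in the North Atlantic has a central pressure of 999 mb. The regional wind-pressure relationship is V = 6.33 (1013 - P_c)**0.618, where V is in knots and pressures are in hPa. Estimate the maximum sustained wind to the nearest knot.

32 kt

ΔP = 1013 − 999 = 14 mb.
14^0.618 ≈ 5.109.
V ≈ 6.33 × 5.109 ≈ 32.3 kt.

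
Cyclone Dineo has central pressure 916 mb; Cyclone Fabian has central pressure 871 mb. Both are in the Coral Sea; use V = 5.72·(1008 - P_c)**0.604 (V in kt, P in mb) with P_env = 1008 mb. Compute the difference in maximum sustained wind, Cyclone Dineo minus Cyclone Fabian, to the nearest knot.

Cyclone Dineo: ΔP = 92; V ≈ 5.72 × 92^0.604 ≈ 87.81 kt.
Cyclone Fabian: ΔP = 137; V ≈ 5.72 × 137^0.604 ≈ 111.68 kt.
Difference ≈ 87.81 − 111.68 = -23.87 → -24 kt.

-24 kt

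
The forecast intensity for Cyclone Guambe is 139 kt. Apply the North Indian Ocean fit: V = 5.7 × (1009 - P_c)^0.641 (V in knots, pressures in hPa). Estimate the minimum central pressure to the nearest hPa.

ΔP = (V / 5.7)^(1/0.641) = (139/5.7)^1.560.
139/5.7 = 24.386; 24.386^1.560 ≈ 145.89 hPa.
P_c = 1009 − 145.89 = 863.11 ≈ 863 hPa.

863 hPa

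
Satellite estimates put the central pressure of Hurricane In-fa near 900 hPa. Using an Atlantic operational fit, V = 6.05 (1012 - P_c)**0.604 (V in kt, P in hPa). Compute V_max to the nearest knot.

ΔP = 1012 − 900 = 112 hPa.
112^0.604 ≈ 17.287.
V ≈ 6.05 × 17.287 ≈ 104.6 kt.

105 kt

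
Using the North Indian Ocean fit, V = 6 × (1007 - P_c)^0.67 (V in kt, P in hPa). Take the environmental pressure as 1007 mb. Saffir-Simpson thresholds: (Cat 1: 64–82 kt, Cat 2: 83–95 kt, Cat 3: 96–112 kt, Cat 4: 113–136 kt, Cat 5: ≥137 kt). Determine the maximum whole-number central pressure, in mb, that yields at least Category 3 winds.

Category 3 begins at V = 96 kt.
Required ΔP = (96/6)^(1/0.67) = 16.000^1.493 ≈ 62.69 mb.
P_c ≤ 1007 − 62.69 = 944.31, so the highest integer P_c is 944 mb.

944 mb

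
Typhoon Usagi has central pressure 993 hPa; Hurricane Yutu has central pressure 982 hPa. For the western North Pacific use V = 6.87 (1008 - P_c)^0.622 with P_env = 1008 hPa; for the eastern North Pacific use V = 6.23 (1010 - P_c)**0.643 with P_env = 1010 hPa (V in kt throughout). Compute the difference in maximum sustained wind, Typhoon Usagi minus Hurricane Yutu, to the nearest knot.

-16 kt

Typhoon Usagi: ΔP = 15; V ≈ 6.87 × 15^0.622 ≈ 37.02 kt.
Hurricane Yutu: ΔP = 28; V ≈ 6.23 × 28^0.643 ≈ 53.09 kt.
Difference ≈ 37.02 − 53.09 = -16.07 → -16 kt.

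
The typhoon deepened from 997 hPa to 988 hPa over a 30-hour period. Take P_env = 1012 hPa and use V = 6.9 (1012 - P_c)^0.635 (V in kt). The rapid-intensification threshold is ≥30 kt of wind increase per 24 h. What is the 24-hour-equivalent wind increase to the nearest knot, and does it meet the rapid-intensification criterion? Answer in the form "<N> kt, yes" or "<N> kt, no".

V₁: ΔP = 15, V ≈ 6.9 × 15^0.635 ≈ 38.52 kt.
V₂: ΔP = 24, V ≈ 6.9 × 24^0.635 ≈ 51.91 kt.
ΔV over 30 h = 13.39 kt → 24 h equivalent = 13.39 × 24/30 ≈ 10.71 kt.
11 kt < 30 kt ⇒ not rapid intensification.

11 kt, no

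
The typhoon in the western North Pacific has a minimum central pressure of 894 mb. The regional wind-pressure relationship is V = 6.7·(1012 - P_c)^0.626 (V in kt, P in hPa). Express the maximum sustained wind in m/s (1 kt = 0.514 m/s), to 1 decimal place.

68.2 m/s

ΔP = 1012 − 894 = 118 mb.
V ≈ 6.7 × 118^0.626 = 6.7 × 19.815 ≈ 132.762 kt.
132.762 × 0.514 ≈ 68.24 m/s → 68.2 m/s.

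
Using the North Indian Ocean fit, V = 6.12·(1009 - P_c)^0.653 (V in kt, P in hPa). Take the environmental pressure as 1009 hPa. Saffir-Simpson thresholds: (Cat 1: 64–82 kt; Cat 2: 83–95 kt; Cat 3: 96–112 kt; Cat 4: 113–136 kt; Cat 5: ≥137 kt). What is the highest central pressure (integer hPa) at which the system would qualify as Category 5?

892 hPa

Category 5 begins at V = 137 kt.
Required ΔP = (137/6.12)^(1/0.653) = 22.386^1.531 ≈ 116.77 hPa.
P_c ≤ 1009 − 116.77 = 892.23, so the highest integer P_c is 892 hPa.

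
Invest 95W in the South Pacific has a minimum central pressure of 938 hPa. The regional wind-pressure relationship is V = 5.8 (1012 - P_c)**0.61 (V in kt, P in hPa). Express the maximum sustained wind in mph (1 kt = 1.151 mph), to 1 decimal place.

ΔP = 1012 − 938 = 74 hPa.
V ≈ 5.8 × 74^0.61 = 5.8 × 13.811 ≈ 80.105 kt.
80.105 × 1.151 ≈ 92.20 mph → 92.2 mph.

92.2 mph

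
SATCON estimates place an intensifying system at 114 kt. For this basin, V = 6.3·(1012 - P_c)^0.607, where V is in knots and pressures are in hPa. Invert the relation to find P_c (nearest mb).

894 mb

ΔP = (V / 6.3)^(1/0.607) = (114/6.3)^1.647.
114/6.3 = 18.095; 18.095^1.647 ≈ 117.97 mb.
P_c = 1012 − 117.97 = 894.03 ≈ 894 mb.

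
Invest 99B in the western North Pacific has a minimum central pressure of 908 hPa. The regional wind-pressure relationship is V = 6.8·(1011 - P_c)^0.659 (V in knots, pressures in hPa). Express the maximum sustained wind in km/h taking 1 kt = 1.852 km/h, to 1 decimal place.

ΔP = 1011 − 908 = 103 hPa.
V ≈ 6.8 × 103^0.659 = 6.8 × 21.206 ≈ 144.201 kt.
144.201 × 1.852 ≈ 267.06 km/h → 267.1 km/h.

267.1 km/h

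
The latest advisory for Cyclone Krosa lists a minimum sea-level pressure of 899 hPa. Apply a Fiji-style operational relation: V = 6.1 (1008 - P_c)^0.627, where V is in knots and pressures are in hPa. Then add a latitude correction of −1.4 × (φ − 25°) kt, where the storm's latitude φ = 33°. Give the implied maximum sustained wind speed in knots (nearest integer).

ΔP = 1008 − 899 = 109 hPa.
109^0.627 ≈ 18.944.
V ≈ 6.1 × 18.944 ≈ 115.6 kt.
Latitude correction: −1.4 × (33 − 25) = -11.2 kt.
Corrected V ≈ 104.4 kt → 104 kt.

104 kt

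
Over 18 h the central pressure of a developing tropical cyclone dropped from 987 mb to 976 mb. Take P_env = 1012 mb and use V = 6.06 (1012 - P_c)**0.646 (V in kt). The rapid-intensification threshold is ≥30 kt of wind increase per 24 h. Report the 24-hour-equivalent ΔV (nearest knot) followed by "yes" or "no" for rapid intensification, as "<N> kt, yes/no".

17 kt, no

V₁: ΔP = 25, V ≈ 6.06 × 25^0.646 ≈ 48.48 kt.
V₂: ΔP = 36, V ≈ 6.06 × 36^0.646 ≈ 61.35 kt.
ΔV over 18 h = 12.87 kt → 24 h equivalent = 12.87 × 24/18 ≈ 17.16 kt.
17 kt < 30 kt ⇒ not rapid intensification.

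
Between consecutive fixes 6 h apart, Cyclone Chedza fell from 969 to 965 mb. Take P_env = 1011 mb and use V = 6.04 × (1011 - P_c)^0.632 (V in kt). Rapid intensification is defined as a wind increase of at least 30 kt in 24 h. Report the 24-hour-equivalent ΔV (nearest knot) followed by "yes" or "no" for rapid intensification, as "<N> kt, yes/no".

V₁: ΔP = 42, V ≈ 6.04 × 42^0.632 ≈ 64.11 kt.
V₂: ΔP = 46, V ≈ 6.04 × 46^0.632 ≈ 67.90 kt.
ΔV over 6 h = 3.79 kt → 24 h equivalent = 3.79 × 24/6 ≈ 15.16 kt.
15 kt < 30 kt ⇒ not rapid intensification.

15 kt, no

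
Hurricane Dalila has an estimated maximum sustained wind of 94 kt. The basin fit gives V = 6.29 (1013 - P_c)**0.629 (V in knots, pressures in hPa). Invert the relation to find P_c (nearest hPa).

ΔP = (V / 6.29)^(1/0.629) = (94/6.29)^1.590.
94/6.29 = 14.944; 14.944^1.590 ≈ 73.66 hPa.
P_c = 1013 − 73.66 = 939.34 ≈ 939 hPa.

939 hPa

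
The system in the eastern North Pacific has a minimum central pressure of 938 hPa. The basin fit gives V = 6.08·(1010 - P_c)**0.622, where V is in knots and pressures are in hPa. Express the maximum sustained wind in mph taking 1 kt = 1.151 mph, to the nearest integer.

ΔP = 1010 − 938 = 72 hPa.
V ≈ 6.08 × 72^0.622 = 6.08 × 14.298 ≈ 86.929 kt.
86.929 × 1.151 ≈ 100.06 mph → 100 mph.

100 mph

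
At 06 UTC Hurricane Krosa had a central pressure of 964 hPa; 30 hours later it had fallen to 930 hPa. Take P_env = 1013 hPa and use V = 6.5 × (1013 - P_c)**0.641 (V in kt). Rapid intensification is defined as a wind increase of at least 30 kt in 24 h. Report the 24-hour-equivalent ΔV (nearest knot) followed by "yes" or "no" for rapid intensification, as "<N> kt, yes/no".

25 kt, no

V₁: ΔP = 49, V ≈ 6.5 × 49^0.641 ≈ 78.76 kt.
V₂: ΔP = 83, V ≈ 6.5 × 83^0.641 ≈ 110.42 kt.
ΔV over 30 h = 31.66 kt → 24 h equivalent = 31.66 × 24/30 ≈ 25.33 kt.
25 kt < 30 kt ⇒ not rapid intensification.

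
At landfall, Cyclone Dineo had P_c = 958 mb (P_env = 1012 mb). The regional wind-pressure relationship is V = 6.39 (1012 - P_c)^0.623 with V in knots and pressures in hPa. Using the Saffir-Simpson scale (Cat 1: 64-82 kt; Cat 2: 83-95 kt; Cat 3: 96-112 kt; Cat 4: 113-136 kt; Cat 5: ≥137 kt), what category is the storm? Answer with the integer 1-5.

1

ΔP = 1012 − 958 = 54 mb.
V ≈ 6.39 × 54^0.623 = 6.39 × 12.00 ≈ 77 kt.
77 kt falls in the Category 1 band.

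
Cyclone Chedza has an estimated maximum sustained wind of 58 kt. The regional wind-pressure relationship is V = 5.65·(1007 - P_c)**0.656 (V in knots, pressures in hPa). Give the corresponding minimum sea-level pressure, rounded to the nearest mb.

972 mb

ΔP = (V / 5.65)^(1/0.656) = (58/5.65)^1.524.
58/5.65 = 10.265; 10.265^1.524 ≈ 34.81 mb.
P_c = 1007 − 34.81 = 972.19 ≈ 972 mb.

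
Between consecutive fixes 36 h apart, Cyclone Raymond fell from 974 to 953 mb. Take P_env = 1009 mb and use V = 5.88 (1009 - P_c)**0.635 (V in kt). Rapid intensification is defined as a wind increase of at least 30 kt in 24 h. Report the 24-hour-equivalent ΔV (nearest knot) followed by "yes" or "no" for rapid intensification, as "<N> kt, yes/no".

13 kt, no

V₁: ΔP = 35, V ≈ 5.88 × 35^0.635 ≈ 56.22 kt.
V₂: ΔP = 56, V ≈ 5.88 × 56^0.635 ≈ 75.77 kt.
ΔV over 36 h = 19.55 kt → 24 h equivalent = 19.55 × 24/36 ≈ 13.03 kt.
13 kt < 30 kt ⇒ not rapid intensification.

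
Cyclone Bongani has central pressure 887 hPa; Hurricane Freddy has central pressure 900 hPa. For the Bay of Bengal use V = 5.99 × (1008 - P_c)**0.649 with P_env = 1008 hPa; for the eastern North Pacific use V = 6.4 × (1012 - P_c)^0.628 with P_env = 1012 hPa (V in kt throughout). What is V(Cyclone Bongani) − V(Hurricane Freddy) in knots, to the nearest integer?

11 kt

Cyclone Bongani: ΔP = 121; V ≈ 5.99 × 121^0.649 ≈ 134.63 kt.
Hurricane Freddy: ΔP = 112; V ≈ 6.4 × 112^0.628 ≈ 123.91 kt.
Difference ≈ 134.63 − 123.91 = 10.72 → 11 kt.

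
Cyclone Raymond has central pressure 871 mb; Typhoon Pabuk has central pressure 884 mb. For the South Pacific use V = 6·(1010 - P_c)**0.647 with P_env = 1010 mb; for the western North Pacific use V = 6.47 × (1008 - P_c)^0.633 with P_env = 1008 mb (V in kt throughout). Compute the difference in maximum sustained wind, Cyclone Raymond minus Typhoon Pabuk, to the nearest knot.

Cyclone Raymond: ΔP = 139; V ≈ 6 × 139^0.647 ≈ 146.11 kt.
Typhoon Pabuk: ΔP = 124; V ≈ 6.47 × 124^0.633 ≈ 136.79 kt.
Difference ≈ 146.11 − 136.79 = 9.32 → 9 kt.

9 kt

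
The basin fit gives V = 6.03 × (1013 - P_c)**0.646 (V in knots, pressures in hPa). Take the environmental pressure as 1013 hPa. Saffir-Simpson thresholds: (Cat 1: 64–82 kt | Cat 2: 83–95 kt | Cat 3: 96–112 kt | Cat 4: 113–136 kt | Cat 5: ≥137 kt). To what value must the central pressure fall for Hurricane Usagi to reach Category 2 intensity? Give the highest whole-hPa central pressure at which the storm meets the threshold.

Category 2 begins at V = 83 kt.
Required ΔP = (83/6.03)^(1/0.646) = 13.765^1.548 ≈ 57.91 hPa.
P_c ≤ 1013 − 57.91 = 955.09, so the highest integer P_c is 955 hPa.

955 hPa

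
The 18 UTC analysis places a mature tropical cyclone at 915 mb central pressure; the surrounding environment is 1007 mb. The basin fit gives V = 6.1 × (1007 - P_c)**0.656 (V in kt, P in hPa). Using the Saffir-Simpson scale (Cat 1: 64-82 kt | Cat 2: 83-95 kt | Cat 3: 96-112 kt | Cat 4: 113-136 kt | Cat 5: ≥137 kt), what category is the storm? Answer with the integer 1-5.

ΔP = 1007 − 915 = 92 mb.
V ≈ 6.1 × 92^0.656 = 6.1 × 19.42 ≈ 118 kt.
118 kt falls in the Category 4 band.

4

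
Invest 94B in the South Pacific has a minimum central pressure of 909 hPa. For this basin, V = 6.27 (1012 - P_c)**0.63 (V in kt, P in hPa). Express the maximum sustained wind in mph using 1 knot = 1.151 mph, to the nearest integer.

134 mph

ΔP = 1012 − 909 = 103 hPa.
V ≈ 6.27 × 103^0.63 = 6.27 × 18.539 ≈ 116.240 kt.
116.240 × 1.151 ≈ 133.79 mph → 134 mph.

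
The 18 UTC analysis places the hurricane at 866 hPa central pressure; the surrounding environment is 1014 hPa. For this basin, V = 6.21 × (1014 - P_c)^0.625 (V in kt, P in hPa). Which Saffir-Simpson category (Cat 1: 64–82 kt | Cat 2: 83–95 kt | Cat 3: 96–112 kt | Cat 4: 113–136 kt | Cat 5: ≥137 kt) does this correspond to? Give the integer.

ΔP = 1014 − 866 = 148 hPa.
V ≈ 6.21 × 148^0.625 = 6.21 × 22.72 ≈ 141 kt.
141 kt falls in the Category 5 band.

5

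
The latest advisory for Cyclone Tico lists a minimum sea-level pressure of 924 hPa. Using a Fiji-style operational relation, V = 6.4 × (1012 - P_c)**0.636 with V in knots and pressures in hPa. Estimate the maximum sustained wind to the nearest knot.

ΔP = 1012 − 924 = 88 hPa.
88^0.636 ≈ 17.246.
V ≈ 6.4 × 17.246 ≈ 110.4 kt.

110 kt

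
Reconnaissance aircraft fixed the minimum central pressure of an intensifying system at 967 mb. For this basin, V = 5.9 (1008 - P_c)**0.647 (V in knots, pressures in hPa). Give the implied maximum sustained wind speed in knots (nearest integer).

65 kt

ΔP = 1008 − 967 = 41 mb.
41^0.647 ≈ 11.053.
V ≈ 5.9 × 11.053 ≈ 65.2 kt.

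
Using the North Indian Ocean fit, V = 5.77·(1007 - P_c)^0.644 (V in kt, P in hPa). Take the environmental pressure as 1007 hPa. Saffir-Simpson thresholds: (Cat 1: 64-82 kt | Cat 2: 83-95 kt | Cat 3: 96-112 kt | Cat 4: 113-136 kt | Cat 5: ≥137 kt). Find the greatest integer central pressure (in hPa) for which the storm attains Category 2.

944 hPa

Category 2 begins at V = 83 kt.
Required ΔP = (83/5.77)^(1/0.644) = 14.385^1.553 ≈ 62.80 hPa.
P_c ≤ 1007 − 62.80 = 944.20, so the highest integer P_c is 944 hPa.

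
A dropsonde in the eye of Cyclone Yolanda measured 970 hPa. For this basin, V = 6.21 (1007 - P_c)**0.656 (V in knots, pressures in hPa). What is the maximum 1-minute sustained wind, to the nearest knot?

ΔP = 1007 − 970 = 37 hPa.
37^0.656 ≈ 10.684.
V ≈ 6.21 × 10.684 ≈ 66.3 kt.

66 kt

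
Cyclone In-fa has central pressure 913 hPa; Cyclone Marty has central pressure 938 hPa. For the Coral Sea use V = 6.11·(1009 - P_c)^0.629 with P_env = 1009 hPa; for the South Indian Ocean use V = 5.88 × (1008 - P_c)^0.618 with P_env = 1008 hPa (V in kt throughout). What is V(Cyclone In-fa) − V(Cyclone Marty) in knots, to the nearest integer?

Cyclone In-fa: ΔP = 96; V ≈ 6.11 × 96^0.629 ≈ 107.87 kt.
Cyclone Marty: ΔP = 70; V ≈ 5.88 × 70^0.618 ≈ 81.22 kt.
Difference ≈ 107.87 − 81.22 = 26.65 → 27 kt.

27 kt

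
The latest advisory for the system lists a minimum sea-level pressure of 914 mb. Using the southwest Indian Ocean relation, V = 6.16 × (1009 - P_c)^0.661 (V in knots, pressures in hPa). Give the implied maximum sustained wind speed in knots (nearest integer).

125 kt

ΔP = 1009 − 914 = 95 mb.
95^0.661 ≈ 20.290.
V ≈ 6.16 × 20.290 ≈ 125.0 kt.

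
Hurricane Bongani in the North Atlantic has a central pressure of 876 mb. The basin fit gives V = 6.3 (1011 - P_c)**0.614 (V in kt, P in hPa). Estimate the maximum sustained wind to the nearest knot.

ΔP = 1011 − 876 = 135 mb.
135^0.614 ≈ 20.325.
V ≈ 6.3 × 20.325 ≈ 128.0 kt.

128 kt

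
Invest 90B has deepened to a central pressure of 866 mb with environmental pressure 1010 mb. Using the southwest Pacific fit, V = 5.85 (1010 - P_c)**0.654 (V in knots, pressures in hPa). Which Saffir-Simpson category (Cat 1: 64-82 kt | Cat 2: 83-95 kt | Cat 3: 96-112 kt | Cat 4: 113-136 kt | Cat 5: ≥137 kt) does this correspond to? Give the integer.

5

ΔP = 1010 − 866 = 144 mb.
V ≈ 5.85 × 144^0.654 = 5.85 × 25.80 ≈ 151 kt.
151 kt falls in the Category 5 band.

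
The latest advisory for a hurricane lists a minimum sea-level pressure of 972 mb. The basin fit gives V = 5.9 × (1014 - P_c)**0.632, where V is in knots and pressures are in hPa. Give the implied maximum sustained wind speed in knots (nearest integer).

ΔP = 1014 − 972 = 42 mb.
42^0.632 ≈ 10.614.
V ≈ 5.9 × 10.614 ≈ 62.6 kt.

63 kt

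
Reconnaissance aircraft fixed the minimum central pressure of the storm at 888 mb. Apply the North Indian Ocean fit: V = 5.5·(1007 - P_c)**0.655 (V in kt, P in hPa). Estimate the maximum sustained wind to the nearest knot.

126 kt

ΔP = 1007 − 888 = 119 mb.
119^0.655 ≈ 22.881.
V ≈ 5.5 × 22.881 ≈ 125.8 kt.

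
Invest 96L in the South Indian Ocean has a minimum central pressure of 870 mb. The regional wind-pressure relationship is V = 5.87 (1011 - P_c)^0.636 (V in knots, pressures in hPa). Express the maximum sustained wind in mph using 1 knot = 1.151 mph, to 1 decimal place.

157.3 mph

ΔP = 1011 − 870 = 141 mb.
V ≈ 5.87 × 141^0.636 = 5.87 × 23.276 ≈ 136.629 kt.
136.629 × 1.151 ≈ 157.26 mph → 157.3 mph.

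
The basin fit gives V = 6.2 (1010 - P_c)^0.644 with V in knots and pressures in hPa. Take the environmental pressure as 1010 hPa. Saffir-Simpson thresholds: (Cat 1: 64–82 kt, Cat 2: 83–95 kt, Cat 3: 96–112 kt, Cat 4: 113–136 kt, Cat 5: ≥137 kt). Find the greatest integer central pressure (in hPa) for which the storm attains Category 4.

Category 4 begins at V = 113 kt.
Required ΔP = (113/6.2)^(1/0.644) = 18.226^1.553 ≈ 90.70 hPa.
P_c ≤ 1010 − 90.70 = 919.30, so the highest integer P_c is 919 hPa.

919 hPa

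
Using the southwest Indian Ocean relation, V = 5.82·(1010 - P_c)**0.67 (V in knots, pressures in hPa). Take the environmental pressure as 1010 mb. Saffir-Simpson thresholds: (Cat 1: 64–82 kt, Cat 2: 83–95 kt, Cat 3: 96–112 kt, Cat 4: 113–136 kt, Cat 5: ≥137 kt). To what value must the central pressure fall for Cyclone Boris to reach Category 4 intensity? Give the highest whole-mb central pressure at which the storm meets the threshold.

926 mb

Category 4 begins at V = 113 kt.
Required ΔP = (113/5.82)^(1/0.67) = 19.416^1.493 ≈ 83.68 mb.
P_c ≤ 1010 − 83.68 = 926.32, so the highest integer P_c is 926 mb.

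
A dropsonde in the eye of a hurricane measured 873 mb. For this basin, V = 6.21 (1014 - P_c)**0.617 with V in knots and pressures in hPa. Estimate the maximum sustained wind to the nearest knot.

ΔP = 1014 − 873 = 141 mb.
141^0.617 ≈ 21.187.
V ≈ 6.21 × 21.187 ≈ 131.6 kt.

132 kt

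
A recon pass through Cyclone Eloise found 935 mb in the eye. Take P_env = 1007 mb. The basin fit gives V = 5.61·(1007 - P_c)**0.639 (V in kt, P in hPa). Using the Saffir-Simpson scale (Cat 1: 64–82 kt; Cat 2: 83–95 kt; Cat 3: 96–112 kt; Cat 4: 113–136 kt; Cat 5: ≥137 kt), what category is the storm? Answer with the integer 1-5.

ΔP = 1007 − 935 = 72 mb.
V ≈ 5.61 × 72^0.639 = 5.61 × 15.38 ≈ 86 kt.
86 kt falls in the Category 2 band.

2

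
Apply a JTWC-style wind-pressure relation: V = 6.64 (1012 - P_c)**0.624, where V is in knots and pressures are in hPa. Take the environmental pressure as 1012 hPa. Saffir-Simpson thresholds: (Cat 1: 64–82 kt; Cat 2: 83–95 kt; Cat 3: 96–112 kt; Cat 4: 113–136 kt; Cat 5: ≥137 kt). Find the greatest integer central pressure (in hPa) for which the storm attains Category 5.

884 hPa

Category 5 begins at V = 137 kt.
Required ΔP = (137/6.64)^(1/0.624) = 20.633^1.603 ≈ 127.84 hPa.
P_c ≤ 1012 − 127.84 = 884.16, so the highest integer P_c is 884 hPa.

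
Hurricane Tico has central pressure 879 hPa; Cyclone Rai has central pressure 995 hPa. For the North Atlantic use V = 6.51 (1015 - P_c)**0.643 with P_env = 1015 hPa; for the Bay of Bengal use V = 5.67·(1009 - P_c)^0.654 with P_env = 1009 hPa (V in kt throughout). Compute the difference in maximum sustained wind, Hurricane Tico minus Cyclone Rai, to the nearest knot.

Hurricane Tico: ΔP = 136; V ≈ 6.51 × 136^0.643 ≈ 153.27 kt.
Cyclone Rai: ΔP = 14; V ≈ 5.67 × 14^0.654 ≈ 31.85 kt.
Difference ≈ 153.27 − 31.85 = 121.42 → 121 kt.

121 kt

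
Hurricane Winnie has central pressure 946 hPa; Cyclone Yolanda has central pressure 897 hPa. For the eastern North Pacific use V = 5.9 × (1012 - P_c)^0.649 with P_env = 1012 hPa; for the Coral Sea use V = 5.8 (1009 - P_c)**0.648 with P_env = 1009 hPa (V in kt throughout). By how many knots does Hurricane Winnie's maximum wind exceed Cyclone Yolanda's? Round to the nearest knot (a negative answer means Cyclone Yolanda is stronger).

Hurricane Winnie: ΔP = 66; V ≈ 5.9 × 66^0.649 ≈ 89.48 kt.
Cyclone Yolanda: ΔP = 112; V ≈ 5.8 × 112^0.648 ≈ 123.40 kt.
Difference ≈ 89.48 − 123.40 = -33.92 → -34 kt.

-34 kt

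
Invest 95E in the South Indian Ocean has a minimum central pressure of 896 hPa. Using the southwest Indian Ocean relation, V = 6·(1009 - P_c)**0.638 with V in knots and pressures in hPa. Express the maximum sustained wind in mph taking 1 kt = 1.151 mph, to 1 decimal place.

141.0 mph

ΔP = 1009 − 896 = 113 hPa.
V ≈ 6 × 113^0.638 = 6 × 20.411 ≈ 122.466 kt.
122.466 × 1.151 ≈ 140.96 mph → 141.0 mph.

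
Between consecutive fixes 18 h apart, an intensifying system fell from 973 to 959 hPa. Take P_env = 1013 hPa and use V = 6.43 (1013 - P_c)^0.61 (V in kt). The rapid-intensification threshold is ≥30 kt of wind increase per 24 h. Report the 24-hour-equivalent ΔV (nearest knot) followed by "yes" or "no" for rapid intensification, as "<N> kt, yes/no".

16 kt, no

V₁: ΔP = 40, V ≈ 6.43 × 40^0.61 ≈ 61.02 kt.
V₂: ΔP = 54, V ≈ 6.43 × 54^0.61 ≈ 73.28 kt.
ΔV over 18 h = 12.26 kt → 24 h equivalent = 12.26 × 24/18 ≈ 16.35 kt.
16 kt < 30 kt ⇒ not rapid intensification.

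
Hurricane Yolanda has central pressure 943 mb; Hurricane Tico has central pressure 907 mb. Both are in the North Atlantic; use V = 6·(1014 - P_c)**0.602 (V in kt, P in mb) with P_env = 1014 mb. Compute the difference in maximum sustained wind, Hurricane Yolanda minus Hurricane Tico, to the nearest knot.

Hurricane Yolanda: ΔP = 71; V ≈ 6 × 71^0.602 ≈ 78.09 kt.
Hurricane Tico: ΔP = 107; V ≈ 6 × 107^0.602 ≈ 99.96 kt.
Difference ≈ 78.09 − 99.96 = -21.87 → -22 kt.

-22 kt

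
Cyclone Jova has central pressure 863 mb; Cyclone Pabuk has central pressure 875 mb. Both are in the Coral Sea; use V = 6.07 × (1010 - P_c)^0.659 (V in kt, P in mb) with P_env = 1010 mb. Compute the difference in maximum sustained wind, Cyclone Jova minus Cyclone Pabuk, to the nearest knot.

Cyclone Jova: ΔP = 147; V ≈ 6.07 × 147^0.659 ≈ 162.72 kt.
Cyclone Pabuk: ΔP = 135; V ≈ 6.07 × 135^0.659 ≈ 153.84 kt.
Difference ≈ 162.72 − 153.84 = 8.88 → 9 kt.

9 kt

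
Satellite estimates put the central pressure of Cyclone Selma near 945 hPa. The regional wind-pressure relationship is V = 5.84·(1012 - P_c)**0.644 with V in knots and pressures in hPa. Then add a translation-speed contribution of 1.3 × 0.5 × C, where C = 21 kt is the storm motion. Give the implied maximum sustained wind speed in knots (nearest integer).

ΔP = 1012 − 945 = 67 hPa.
67^0.644 ≈ 14.997.
V ≈ 5.84 × 14.997 ≈ 87.6 kt.
Translation term: 1.3 × 0.5 × 21 = 13.65 kt.
Corrected V ≈ 101.25 kt → 101 kt.

101 kt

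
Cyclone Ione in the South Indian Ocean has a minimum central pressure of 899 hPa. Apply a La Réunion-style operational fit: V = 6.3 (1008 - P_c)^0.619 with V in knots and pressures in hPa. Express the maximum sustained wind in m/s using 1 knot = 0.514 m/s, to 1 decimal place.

59.1 m/s

ΔP = 1008 − 899 = 109 hPa.
V ≈ 6.3 × 109^0.619 = 6.3 × 18.246 ≈ 114.950 kt.
114.950 × 0.514 ≈ 59.08 m/s → 59.1 m/s.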